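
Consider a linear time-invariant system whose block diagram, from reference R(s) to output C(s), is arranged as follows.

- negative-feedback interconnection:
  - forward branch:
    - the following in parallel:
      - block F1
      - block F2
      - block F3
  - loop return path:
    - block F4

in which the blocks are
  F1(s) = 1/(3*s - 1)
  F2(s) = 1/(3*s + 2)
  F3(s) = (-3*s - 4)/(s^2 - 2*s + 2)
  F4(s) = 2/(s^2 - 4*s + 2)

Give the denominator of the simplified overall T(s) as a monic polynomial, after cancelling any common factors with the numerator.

Answer: s^6 - 17*s^5/3 + 88*s^4/9 - 34*s^3/3 - 136*s^2/9 + 44*s/9 + 4/3

Working:
Step 1: reduce the parallel group F1, F2, F3 -> (-21*s^3 - 56*s^2 + 4*s + 10)/(9*s^4 - 15*s^3 + 10*s^2 + 10*s - 4)
Step 2: reduce the feedback loop with forward (F1+F2+F3) and return F4 -> (-21*s^5 + 28*s^4 + 186*s^3 - 118*s^2 - 32*s + 20)/(9*s^6 - 51*s^5 + 88*s^4 - 102*s^3 - 136*s^2 + 44*s + 12)
No further cancellation is possible in the step-2 result, so that is T(s). Its denominator becomes monic after dividing by the leading coefficient 9.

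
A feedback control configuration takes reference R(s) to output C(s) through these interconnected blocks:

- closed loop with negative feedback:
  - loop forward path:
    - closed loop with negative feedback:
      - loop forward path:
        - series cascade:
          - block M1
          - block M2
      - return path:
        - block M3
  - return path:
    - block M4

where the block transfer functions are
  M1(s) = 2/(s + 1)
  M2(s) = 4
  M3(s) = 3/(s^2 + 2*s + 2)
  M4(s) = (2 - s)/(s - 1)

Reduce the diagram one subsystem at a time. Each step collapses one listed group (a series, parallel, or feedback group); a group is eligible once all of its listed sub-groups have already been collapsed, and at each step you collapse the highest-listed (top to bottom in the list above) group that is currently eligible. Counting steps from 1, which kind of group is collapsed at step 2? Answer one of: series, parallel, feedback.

(1) combine M1, M2 in series
(2) close the feedback loop around (M1*M2), M3
(3) apply the feedback formula to [(M1*M2)/(1+(M1*M2)*M3)], M4
Step 2 collapses a feedback group.

Final answer: feedback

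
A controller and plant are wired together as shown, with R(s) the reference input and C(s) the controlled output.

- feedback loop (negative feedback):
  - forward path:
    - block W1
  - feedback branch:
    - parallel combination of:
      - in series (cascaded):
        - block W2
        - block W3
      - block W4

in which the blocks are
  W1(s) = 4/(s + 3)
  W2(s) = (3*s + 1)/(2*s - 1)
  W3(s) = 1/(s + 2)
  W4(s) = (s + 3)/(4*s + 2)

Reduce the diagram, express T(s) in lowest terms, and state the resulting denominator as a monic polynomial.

Answer: s^4 + 6*s^3 + 65*s^2/4 + 29*s/4 - 7/2

Working:
Step 1. combine W2, W3 in series = (3*s + 1)/(2*s^2 + 3*s - 2)
Step 2. add (W2*W3), W4 (parallel) = (2*s^3 + 21*s^2 + 17*s - 4)/(8*s^3 + 16*s^2 - 2*s - 4)
Step 3. apply the feedback formula to W1, ((W2*W3)+W4) = (16*s^3 + 32*s^2 - 4*s - 8)/(4*s^4 + 24*s^3 + 65*s^2 + 29*s - 14)
The result of step 3 is T(s) in lowest terms. Its denominator has leading coefficient 4; dividing the denominator through by 4 makes it monic.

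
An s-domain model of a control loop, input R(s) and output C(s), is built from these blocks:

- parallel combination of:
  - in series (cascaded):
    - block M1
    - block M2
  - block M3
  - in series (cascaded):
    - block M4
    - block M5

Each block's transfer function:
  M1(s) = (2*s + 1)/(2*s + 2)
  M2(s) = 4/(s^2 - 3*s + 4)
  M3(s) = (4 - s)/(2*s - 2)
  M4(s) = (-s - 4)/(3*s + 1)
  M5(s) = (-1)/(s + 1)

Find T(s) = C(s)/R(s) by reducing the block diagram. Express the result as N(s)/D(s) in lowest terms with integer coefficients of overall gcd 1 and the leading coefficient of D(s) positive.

Step 1. reduce the series chain M1, M2: (4*s + 2)/(s^3 - 2*s^2 + s + 4)
Step 2. cascade M4, M5: (s + 4)/(3*s^2 + 4*s + 1)
Step 3. reduce the parallel group (M1*M2), M3, (M4*M5), giving the overall T(s)

Therefore the answer is (-3*s^5 + 19*s^4 + 3*s^3 - 31*s^2 + 80*s - 20)/(6*s^5 - 16*s^4 + 12*s^3 + 24*s^2 - 18*s - 8).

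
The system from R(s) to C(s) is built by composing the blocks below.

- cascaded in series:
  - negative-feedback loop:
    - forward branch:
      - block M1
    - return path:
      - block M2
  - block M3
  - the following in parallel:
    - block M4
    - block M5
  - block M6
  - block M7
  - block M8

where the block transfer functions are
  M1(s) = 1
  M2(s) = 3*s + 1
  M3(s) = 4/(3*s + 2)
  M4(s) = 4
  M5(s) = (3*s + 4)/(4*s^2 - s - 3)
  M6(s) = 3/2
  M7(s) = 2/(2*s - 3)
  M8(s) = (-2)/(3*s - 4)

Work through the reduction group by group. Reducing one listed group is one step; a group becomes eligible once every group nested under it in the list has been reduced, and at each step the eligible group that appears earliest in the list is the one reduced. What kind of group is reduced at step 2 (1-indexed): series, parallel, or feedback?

Step 1 - collapse the loop (M1 forward, M2 return)
Step 2 - reduce the parallel group M4, M5
Step 3 - series reduction of [M1/(1+M1*M2)], M3, (M4+M5), M6, M7, M8
At step 2 the group reduced is parallel.

Answer: parallel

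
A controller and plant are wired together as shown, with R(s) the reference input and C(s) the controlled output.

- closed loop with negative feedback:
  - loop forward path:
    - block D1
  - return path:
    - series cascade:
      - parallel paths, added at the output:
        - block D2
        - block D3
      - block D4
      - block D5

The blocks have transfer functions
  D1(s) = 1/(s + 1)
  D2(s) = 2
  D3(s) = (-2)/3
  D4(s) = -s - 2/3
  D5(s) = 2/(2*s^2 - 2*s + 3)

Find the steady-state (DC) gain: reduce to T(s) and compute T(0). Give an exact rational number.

First reduce the diagram to T(s).

Step 1: sum the parallel branches D2, D3 -> 4/3
Step 2: reduce the series chain (D2+D3), D4, D5 -> (-24*s - 16)/(18*s^2 - 18*s + 27)
Step 3: reduce the feedback loop with forward D1 and return ((D2+D3)*D4*D5) -> (18*s^2 - 18*s + 27)/(18*s^3 - 15*s + 11)
Evaluating the step-3 result (the overall T(s)) at s = 0 gives T(0) = 27/11.

Answer: 27/11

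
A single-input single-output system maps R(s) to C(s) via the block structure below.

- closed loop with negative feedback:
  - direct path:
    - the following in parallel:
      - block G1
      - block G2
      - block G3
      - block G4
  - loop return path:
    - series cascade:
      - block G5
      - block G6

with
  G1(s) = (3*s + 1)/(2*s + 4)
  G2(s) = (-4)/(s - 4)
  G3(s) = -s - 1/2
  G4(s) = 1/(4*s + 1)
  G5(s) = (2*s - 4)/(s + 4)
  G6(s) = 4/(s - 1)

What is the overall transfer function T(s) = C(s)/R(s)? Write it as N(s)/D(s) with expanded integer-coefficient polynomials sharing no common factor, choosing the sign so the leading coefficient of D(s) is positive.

Step 1. parallel reduction of G1, G2, G3, G4 gives (-8*s^4 + 22*s^3 + 4*s^2 - 53*s - 28)/(8*s^3 - 14*s^2 - 68*s - 16)
Step 2. cascade G5, G6 gives (8*s - 16)/(s^2 + 3*s - 4)
Step 3. close the feedback loop around (G1+G2+G3+G4), (G5*G6) - this is the overall T(s), already in the required normalized form

Final answer: (8*s^6 + 2*s^5 - 102*s^4 + 129*s^3 + 203*s^2 - 128*s - 112)/(56*s^5 - 314*s^4 + 462*s^3 + 652*s^2 - 848*s - 512)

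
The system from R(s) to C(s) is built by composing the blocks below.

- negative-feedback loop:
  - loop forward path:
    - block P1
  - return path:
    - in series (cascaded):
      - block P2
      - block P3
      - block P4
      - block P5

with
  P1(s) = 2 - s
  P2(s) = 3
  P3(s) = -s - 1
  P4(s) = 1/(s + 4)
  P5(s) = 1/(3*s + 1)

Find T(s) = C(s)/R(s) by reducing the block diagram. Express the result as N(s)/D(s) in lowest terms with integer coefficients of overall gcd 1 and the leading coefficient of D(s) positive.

The answer is (-3*s^3 - 7*s^2 + 22*s + 8)/(6*s^2 + 10*s - 2).

Reasoning:
Step 1: combine P2, P3, P4, P5 in series, giving (-3*s - 3)/(3*s^2 + 13*s + 4)
Step 2: close the feedback loop around P1, (P2*P3*P4*P5) - this is the overall T(s), already in the required normalized form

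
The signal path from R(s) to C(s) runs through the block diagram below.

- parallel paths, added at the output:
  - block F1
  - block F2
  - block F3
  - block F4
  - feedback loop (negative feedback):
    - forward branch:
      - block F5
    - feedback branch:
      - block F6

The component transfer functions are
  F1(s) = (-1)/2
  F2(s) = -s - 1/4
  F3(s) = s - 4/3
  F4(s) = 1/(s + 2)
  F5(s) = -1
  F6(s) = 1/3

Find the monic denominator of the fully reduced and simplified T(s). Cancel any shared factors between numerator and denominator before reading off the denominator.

1. collapse the loop (F5 forward, F6 return) = (-3)/2
2. combine F1, F2, F3, F4, [F5/(1+F5*F6)] in parallel = (-43*s - 74)/(12*s + 24)
No further cancellation is possible in the step-2 result, so that is T(s). Its denominator becomes monic after dividing by the leading coefficient 12.

Hence the answer: s + 2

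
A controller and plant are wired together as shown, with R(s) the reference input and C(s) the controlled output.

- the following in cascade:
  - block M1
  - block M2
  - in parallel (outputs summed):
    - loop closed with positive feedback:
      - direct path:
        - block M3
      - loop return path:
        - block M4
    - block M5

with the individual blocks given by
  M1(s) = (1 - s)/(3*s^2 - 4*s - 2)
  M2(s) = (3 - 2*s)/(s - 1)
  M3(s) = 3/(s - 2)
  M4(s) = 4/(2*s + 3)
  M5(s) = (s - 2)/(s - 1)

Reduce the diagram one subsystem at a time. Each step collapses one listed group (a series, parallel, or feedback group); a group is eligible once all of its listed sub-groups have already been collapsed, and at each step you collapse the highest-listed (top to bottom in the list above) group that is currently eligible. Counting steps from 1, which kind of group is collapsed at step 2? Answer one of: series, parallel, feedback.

The answer is parallel.

Reasoning:
Step 1 - apply the feedback formula to M3, M4
Step 2 - sum the parallel branches [M3/(1-M3*M4)], M5
Step 3 - cascade M1, M2, ([M3/(1-M3*M4)]+M5)
The group at step 2 is a parallel group.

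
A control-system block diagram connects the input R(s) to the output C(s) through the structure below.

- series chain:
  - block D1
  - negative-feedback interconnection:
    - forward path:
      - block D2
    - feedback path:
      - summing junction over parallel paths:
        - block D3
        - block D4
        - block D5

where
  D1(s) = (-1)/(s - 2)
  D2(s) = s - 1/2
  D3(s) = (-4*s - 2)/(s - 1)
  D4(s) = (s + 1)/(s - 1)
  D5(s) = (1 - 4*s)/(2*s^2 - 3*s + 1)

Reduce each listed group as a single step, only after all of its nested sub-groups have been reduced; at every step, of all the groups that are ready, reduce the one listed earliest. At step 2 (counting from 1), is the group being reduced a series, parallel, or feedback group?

Step 1: parallel reduction of D3, D4, D5
Step 2: reduce the feedback loop with forward D2 and return (D3+D4+D5)
Step 3: cascade D1, [D2/(1+D2*(D3+D4+D5))]
At step 2 the group reduced is feedback.

Therefore the answer is feedback.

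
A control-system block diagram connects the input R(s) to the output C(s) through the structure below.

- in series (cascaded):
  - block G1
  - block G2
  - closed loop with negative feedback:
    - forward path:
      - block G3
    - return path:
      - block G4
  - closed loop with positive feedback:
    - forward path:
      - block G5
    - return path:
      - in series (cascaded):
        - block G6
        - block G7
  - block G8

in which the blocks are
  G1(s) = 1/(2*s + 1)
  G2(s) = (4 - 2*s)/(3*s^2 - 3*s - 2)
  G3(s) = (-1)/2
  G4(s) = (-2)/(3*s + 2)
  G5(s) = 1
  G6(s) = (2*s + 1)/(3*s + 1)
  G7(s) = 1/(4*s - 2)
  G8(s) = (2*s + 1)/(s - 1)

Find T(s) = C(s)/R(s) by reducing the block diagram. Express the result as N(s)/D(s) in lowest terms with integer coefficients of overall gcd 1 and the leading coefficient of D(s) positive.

(1) close the feedback loop around G3, G4 gives (-3*s - 2)/(6*s + 6)
(2) cascade G6, G7 gives (2*s + 1)/(12*s^2 - 2*s - 2)
(3) apply the feedback formula to G5, (G6*G7) gives (12*s^2 - 2*s - 2)/(12*s^2 - 4*s - 3)
(4) series reduction of G1, G2, [G3/(1+G3*G4)], [G5/(1-G5*(G6*G7))], G8; the result is T(s) itself (integer coefficients, no common factor, positive leading denominator coefficient)

Hence the answer: (36*s^4 - 54*s^3 - 46*s^2 + 16*s + 8)/(108*s^6 - 144*s^5 - 171*s^4 + 195*s^3 + 81*s^2 - 51*s - 18)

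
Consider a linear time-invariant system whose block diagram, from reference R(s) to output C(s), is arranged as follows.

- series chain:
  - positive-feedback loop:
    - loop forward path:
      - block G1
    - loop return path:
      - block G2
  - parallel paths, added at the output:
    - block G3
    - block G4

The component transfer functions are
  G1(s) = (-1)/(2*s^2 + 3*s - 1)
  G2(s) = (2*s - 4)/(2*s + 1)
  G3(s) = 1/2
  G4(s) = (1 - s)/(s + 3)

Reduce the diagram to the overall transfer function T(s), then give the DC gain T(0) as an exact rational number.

The answer is 1/6.

Reasoning:
Step 1: reduce the feedback loop with forward G1 and return G2 = (-2*s - 1)/(4*s^3 + 8*s^2 + 3*s - 5)
Step 2: reduce the parallel group G3, G4 = (5 - s)/(2*s + 6)
Step 3: series reduction of [G1/(1-G1*G2)], (G3+G4) = (2*s^2 - 9*s - 5)/(8*s^4 + 40*s^3 + 54*s^2 + 8*s - 30)
The step-3 result is T(s). Setting s = 0: T(0) = -5/(-30) = 1/6.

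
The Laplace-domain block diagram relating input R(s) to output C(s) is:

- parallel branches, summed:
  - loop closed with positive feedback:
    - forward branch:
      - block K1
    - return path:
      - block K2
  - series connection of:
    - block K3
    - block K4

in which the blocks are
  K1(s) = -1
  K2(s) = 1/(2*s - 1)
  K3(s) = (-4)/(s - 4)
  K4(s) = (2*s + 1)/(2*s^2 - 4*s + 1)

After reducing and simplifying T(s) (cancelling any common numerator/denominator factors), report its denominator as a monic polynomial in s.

First reduce the diagram to T(s).

(1) feedback reduction of K1, K2; result (1 - 2*s)/(2*s)
(2) reduce the series chain K3, K4; result (-8*s - 4)/(2*s^3 - 12*s^2 + 17*s - 4)
(3) sum the parallel branches [K1/(1-K1*K2)], (K3*K4); result (-4*s^4 + 26*s^3 - 62*s^2 + 17*s - 4)/(4*s^4 - 24*s^3 + 34*s^2 - 8*s)
No further cancellation is possible in the step-3 result, so that is T(s). Its denominator becomes monic after dividing by the leading coefficient 4.

Answer: s^4 - 6*s^3 + 17*s^2/2 - 2*s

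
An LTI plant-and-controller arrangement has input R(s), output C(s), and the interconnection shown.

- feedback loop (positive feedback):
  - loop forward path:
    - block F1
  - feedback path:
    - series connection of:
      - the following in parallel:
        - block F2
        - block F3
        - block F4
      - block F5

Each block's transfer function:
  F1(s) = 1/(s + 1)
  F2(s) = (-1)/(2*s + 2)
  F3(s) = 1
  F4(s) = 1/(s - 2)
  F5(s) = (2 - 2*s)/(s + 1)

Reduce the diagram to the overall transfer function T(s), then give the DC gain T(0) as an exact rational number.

First reduce the diagram to T(s).

Step 1: parallel reduction of F2, F3, F4, giving (2*s^2 - s)/(2*s^2 - 2*s - 4)
Step 2: series reduction of (F2+F3+F4), F5, giving (-2*s^3 + 3*s^2 - s)/(s^3 - 3*s - 2)
Step 3: apply the feedback formula to F1, ((F2+F3+F4)*F5), giving (s^3 - 3*s - 2)/(s^4 + 3*s^3 - 6*s^2 - 4*s - 2)
Step 3 gives the overall T(s). Then T(0) = -2/(-2) = 1.

Answer: 1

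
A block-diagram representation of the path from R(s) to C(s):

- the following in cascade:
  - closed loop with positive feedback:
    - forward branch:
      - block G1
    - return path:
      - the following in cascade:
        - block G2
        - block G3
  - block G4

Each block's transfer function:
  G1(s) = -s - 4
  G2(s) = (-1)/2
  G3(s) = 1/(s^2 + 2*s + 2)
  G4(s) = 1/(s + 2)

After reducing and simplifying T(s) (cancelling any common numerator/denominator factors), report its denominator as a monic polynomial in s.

Step 1: series reduction of G2, G3; result (-1)/(2*s^2 + 4*s + 4)
Step 2: close the feedback loop around G1, (G2*G3); result (-2*s^3 - 12*s^2 - 20*s - 16)/(2*s^2 + 3*s)
Step 3: multiply [G1/(1-G1*(G2*G3))], G4 (series); result (-2*s^3 - 12*s^2 - 20*s - 16)/(2*s^3 + 7*s^2 + 6*s)
That last expression is T(s), already simplified. Scaling its denominator by 1/2 (the reciprocal of the leading coefficient) yields the monic denominator.

Therefore the answer is s^3 + 7*s^2/2 + 3*s.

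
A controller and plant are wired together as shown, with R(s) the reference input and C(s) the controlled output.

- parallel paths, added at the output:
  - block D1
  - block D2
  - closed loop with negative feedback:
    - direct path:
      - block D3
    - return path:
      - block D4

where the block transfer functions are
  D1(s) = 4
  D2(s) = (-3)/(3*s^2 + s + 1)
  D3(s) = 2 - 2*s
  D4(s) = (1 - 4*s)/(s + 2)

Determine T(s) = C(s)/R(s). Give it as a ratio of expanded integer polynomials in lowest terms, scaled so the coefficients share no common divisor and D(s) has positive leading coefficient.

Reducing step by step:

Step 1. feedback reduction of D3, D4 = (-2*s^2 - 2*s + 4)/(8*s^2 - 9*s + 4)
Step 2. add D1, D2, [D3/(1+D3*D4)] (parallel), giving the overall T(s)

Answer: (90*s^4 - 84*s^3 + 28*s^2 + 9*s + 8)/(24*s^4 - 19*s^3 + 11*s^2 - 5*s + 4)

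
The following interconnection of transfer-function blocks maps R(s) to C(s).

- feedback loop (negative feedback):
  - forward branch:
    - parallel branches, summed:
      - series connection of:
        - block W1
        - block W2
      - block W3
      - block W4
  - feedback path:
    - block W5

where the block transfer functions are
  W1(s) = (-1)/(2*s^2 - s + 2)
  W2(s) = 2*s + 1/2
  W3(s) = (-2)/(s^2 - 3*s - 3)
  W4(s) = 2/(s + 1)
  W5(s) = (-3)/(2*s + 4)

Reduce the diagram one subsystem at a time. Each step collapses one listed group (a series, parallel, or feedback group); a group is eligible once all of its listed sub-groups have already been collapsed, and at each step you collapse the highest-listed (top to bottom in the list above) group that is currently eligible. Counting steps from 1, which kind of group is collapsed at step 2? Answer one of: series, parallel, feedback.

Answer: parallel

Working:
(1) combine W1, W2 in series
(2) add (W1*W2), W3, W4 (parallel)
(3) collapse the loop (((W1*W2)+W3+W4) forward, W5 return)
The group at step 2 is a parallel group.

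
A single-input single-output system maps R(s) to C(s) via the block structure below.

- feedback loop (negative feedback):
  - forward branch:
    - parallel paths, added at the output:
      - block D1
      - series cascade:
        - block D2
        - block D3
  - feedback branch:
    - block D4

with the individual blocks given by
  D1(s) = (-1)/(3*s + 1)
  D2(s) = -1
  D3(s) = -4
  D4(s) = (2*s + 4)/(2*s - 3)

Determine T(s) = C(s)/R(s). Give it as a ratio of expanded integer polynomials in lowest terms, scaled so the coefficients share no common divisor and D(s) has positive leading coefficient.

First reduce the diagram to T(s).

Step 1 - multiply D2, D3 (series) gives 4
Step 2 - sum the parallel branches D1, (D2*D3) gives (12*s + 3)/(3*s + 1)
Step 3 - apply the feedback formula to (D1+(D2*D3)), D4: this yields T(s), and no further normalization is needed

Answer: (24*s^2 - 30*s - 9)/(30*s^2 + 47*s + 9)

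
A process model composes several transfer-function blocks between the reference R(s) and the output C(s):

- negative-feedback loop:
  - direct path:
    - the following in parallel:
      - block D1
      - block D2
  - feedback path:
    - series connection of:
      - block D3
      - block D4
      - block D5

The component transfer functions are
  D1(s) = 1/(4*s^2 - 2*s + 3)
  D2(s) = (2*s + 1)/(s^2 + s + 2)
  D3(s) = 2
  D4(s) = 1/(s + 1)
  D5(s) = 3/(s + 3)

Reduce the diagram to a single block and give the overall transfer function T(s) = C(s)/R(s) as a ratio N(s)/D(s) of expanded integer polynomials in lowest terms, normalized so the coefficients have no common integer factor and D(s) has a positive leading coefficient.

1. reduce the parallel group D1, D2 gives (8*s^3 + s^2 + 5*s + 5)/(4*s^4 + 2*s^3 + 9*s^2 - s + 6)
2. combine D3, D4, D5 in series gives 6/(s^2 + 4*s + 3)
3. reduce the feedback loop with forward (D1+D2) and return (D3*D4*D5) - this is the overall T(s), already in the required normalized form

Hence the answer: (8*s^5 + 33*s^4 + 33*s^3 + 28*s^2 + 35*s + 15)/(4*s^6 + 18*s^5 + 29*s^4 + 89*s^3 + 35*s^2 + 51*s + 48)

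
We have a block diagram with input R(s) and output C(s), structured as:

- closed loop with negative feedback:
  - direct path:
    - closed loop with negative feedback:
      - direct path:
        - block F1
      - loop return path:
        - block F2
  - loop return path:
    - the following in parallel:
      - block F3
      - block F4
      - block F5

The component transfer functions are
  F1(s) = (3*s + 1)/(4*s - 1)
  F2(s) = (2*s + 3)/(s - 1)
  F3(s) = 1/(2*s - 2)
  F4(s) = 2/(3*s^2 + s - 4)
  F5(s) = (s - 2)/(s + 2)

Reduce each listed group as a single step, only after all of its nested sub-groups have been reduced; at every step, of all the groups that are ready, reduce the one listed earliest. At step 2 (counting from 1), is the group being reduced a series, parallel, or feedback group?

Step 1 - reduce the feedback loop with forward F1 and return F2
Step 2 - sum the parallel branches F3, F4, F5
Step 3 - close the feedback loop around [F1/(1+F1*F2)], (F3+F4+F5)
The group at step 2 is a parallel group.

Therefore the answer is parallel.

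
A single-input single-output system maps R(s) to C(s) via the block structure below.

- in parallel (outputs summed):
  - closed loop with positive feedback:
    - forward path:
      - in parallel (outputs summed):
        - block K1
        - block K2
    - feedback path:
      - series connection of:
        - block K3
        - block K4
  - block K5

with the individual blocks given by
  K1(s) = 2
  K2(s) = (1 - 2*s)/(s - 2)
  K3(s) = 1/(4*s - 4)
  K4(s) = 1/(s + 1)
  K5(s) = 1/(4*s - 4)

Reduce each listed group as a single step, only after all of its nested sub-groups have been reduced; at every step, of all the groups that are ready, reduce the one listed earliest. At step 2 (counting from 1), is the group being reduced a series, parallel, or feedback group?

1. add K1, K2 (parallel)
2. multiply K3, K4 (series)
3. close the feedback loop around (K1+K2), (K3*K4)
4. combine [(K1+K2)/(1-(K1+K2)*(K3*K4))], K5 in parallel
The group at step 2 is a series group.

Hence the answer: series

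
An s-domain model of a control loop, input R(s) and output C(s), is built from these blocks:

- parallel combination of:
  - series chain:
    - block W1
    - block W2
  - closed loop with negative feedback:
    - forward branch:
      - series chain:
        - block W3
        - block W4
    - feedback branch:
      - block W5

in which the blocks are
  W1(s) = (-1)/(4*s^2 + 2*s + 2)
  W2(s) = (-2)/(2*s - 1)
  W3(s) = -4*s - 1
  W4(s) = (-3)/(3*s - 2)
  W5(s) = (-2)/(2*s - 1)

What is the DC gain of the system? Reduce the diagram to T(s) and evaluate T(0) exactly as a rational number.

Step 1 - combine W1, W2 in series: 1/(4*s^3 + s - 1)
Step 2 - reduce the series chain W3, W4: (12*s + 3)/(3*s - 2)
Step 3 - collapse the loop ((W3*W4) forward, W5 return): (24*s^2 - 6*s - 3)/(6*s^2 - 31*s - 4)
Step 4 - add (W1*W2), [(W3*W4)/(1+(W3*W4)*W5)] (parallel): (96*s^5 - 24*s^4 + 12*s^3 - 24*s^2 - 28*s - 1)/(24*s^5 - 124*s^4 - 10*s^3 - 37*s^2 + 27*s + 4)
Step 4 gives the overall T(s). Then T(0) = -1/4.

Hence the answer: -1/4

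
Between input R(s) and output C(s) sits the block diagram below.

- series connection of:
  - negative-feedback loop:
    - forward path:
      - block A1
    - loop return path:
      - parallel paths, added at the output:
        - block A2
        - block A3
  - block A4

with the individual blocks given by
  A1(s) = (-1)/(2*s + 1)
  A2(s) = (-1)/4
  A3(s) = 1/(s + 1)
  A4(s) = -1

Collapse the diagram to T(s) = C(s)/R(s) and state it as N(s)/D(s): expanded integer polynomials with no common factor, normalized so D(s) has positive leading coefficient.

1. reduce the parallel group A2, A3, giving (3 - s)/(4*s + 4)
2. reduce the feedback loop with forward A1 and return (A2+A3), giving (-4*s - 4)/(8*s^2 + 13*s + 1)
3. cascade [A1/(1+A1*(A2+A3))], A4 - this is the overall T(s), already in the required normalized form

Hence the answer: (4*s + 4)/(8*s^2 + 13*s + 1)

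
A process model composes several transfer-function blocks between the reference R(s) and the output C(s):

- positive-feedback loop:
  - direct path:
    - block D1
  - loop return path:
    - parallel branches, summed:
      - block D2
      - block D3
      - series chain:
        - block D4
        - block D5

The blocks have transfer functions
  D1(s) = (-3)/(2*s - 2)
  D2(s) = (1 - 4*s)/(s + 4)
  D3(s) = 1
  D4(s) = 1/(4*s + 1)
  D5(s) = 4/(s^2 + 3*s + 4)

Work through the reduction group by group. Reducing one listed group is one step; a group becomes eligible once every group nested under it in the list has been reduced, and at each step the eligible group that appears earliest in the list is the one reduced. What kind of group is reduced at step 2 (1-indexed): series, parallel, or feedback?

Answer: parallel

Working:
(1) cascade D4, D5
(2) sum the parallel branches D2, D3, (D4*D5)
(3) apply the feedback formula to D1, (D2+D3+(D4*D5))
Step 2 collapses a parallel group.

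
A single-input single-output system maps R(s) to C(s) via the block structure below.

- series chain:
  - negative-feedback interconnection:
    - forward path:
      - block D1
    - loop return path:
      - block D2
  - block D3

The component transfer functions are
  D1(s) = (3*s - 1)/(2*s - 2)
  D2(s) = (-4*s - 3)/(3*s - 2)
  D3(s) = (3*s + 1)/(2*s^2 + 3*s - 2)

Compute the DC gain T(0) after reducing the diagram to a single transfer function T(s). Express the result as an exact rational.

[1] feedback reduction of D1, D2 = (-9*s^2 + 9*s - 2)/(6*s^2 + 15*s - 7)
[2] combine [D1/(1+D1*D2)], D3 in series = (-27*s^3 + 18*s^2 + 3*s - 2)/(12*s^4 + 48*s^3 + 19*s^2 - 51*s + 14)
Evaluating the step-2 result (the overall T(s)) at s = 0 gives T(0) = -2/14 = -1/7.

Hence the answer: -1/7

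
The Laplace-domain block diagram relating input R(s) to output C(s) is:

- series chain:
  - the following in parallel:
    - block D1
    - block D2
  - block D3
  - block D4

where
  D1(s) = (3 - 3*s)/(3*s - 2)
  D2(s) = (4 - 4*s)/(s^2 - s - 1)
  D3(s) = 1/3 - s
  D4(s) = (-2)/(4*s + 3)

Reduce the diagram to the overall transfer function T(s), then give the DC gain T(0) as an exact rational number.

Answer: 11/9

Working:
Step 1. reduce the parallel group D1, D2 gives (-3*s^3 - 6*s^2 + 20*s - 11)/(3*s^3 - 5*s^2 - s + 2)
Step 2. cascade (D1+D2), D3, D4 gives (-18*s^4 - 30*s^3 + 132*s^2 - 106*s + 22)/(36*s^4 - 33*s^3 - 57*s^2 + 15*s + 18)
The step-2 result is T(s). Setting s = 0: T(0) = 22/18 = 11/9.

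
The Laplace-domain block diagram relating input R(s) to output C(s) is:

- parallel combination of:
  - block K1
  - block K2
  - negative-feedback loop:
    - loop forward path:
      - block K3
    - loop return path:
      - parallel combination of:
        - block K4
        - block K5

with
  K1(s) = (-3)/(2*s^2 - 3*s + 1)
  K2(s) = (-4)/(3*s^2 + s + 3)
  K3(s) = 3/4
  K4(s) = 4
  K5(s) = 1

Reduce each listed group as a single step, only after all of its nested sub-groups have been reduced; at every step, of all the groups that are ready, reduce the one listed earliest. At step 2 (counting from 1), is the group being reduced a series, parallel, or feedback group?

Step 1. parallel reduction of K4, K5
Step 2. feedback reduction of K3, (K4+K5)
Step 3. parallel reduction of K1, K2, [K3/(1+K3*(K4+K5))]
Step 2: feedback.

Final answer: feedback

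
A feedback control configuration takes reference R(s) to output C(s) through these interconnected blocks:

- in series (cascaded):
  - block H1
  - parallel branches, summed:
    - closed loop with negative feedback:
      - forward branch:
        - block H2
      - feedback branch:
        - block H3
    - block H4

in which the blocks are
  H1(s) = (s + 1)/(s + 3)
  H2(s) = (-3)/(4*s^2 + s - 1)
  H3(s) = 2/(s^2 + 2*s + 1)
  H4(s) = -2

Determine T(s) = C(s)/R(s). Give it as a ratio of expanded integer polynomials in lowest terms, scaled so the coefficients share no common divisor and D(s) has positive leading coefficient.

Step 1 - feedback reduction of H2, H3: (-3*s^2 - 6*s - 3)/(4*s^4 + 9*s^3 + 5*s^2 - s - 7)
Step 2 - sum the parallel branches [H2/(1+H2*H3)], H4: (-8*s^4 - 18*s^3 - 13*s^2 - 4*s + 11)/(4*s^4 + 9*s^3 + 5*s^2 - s - 7)
Step 3 - reduce the series chain H1, ([H2/(1+H2*H3)]+H4): this yields T(s), and no further normalization is needed

Answer: (-8*s^5 - 26*s^4 - 31*s^3 - 17*s^2 + 7*s + 11)/(4*s^5 + 21*s^4 + 32*s^3 + 14*s^2 - 10*s - 21)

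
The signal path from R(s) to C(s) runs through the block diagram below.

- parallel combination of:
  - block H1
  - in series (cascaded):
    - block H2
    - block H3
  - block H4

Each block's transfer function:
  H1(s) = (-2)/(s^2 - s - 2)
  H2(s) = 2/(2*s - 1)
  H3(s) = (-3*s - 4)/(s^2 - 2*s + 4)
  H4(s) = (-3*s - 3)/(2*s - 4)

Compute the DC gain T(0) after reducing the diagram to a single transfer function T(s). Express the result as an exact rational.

Step 1. multiply H2, H3 (series) -> (-6*s - 8)/(2*s^3 - 5*s^2 + 10*s - 4)
Step 2. sum the parallel branches H1, (H2*H3), H4 -> (-6*s^5 + 3*s^4 - 26*s^3 - 17*s^2 - 6*s + 60)/(4*s^5 - 14*s^4 + 22*s^3 - 8*s^2 - 32*s + 16)
Step 2 gives the overall T(s). Then T(0) = 60/16 = 15/4.

Therefore the answer is 15/4.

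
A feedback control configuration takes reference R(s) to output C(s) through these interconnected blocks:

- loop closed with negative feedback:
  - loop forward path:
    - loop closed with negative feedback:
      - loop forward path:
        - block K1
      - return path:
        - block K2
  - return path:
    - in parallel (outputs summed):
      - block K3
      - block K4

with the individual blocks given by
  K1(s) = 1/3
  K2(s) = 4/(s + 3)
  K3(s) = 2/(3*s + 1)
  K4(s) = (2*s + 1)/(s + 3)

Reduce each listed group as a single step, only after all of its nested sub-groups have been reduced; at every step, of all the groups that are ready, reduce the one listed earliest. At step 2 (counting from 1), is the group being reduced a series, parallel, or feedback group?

Answer: parallel

Working:
Step 1. apply the feedback formula to K1, K2
Step 2. parallel reduction of K3, K4
Step 3. feedback reduction of [K1/(1+K1*K2)], (K3+K4)
The group at step 2 is a parallel group.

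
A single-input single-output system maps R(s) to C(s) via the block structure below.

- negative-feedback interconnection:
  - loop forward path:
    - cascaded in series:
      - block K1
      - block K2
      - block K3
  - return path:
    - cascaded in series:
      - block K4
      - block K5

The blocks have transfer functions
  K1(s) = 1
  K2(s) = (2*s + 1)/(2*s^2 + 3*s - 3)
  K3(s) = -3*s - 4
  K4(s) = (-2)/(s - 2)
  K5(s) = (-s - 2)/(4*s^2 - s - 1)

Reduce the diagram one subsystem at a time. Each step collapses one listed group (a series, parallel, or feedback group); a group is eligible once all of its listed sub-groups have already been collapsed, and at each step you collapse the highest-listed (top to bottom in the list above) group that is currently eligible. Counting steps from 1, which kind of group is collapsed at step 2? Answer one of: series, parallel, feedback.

Step 1. multiply K1, K2, K3 (series)
Step 2. series reduction of K4, K5
Step 3. collapse the loop ((K1*K2*K3) forward, (K4*K5) return)
So the answer for step 2 is series.

Final answer: series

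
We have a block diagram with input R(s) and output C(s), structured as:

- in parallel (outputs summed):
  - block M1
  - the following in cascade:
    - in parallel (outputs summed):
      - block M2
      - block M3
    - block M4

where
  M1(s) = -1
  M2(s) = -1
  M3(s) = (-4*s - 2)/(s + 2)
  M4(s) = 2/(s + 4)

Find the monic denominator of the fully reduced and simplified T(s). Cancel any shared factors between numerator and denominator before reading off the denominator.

Answer: s^2 + 6*s + 8

Working:
(1) sum the parallel branches M2, M3; result (-5*s - 4)/(s + 2)
(2) cascade (M2+M3), M4; result (-10*s - 8)/(s^2 + 6*s + 8)
(3) parallel reduction of M1, ((M2+M3)*M4); result (-s^2 - 16*s - 16)/(s^2 + 6*s + 8)
T(s) is the step-3 result (common factors already cancelled). Leading coefficient of the denominator: 1, so no rescaling is needed.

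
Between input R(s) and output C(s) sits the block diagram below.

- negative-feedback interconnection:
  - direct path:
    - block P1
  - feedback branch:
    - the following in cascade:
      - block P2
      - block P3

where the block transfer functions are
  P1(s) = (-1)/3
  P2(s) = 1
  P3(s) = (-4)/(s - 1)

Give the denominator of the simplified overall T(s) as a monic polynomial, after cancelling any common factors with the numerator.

1. multiply P2, P3 (series), giving (-4)/(s - 1)
2. collapse the loop (P1 forward, (P2*P3) return), giving (1 - s)/(3*s + 1)
No further cancellation is possible in the step-2 result, so that is T(s). Its denominator becomes monic after dividing by the leading coefficient 3.

Therefore the answer is s + 1/3.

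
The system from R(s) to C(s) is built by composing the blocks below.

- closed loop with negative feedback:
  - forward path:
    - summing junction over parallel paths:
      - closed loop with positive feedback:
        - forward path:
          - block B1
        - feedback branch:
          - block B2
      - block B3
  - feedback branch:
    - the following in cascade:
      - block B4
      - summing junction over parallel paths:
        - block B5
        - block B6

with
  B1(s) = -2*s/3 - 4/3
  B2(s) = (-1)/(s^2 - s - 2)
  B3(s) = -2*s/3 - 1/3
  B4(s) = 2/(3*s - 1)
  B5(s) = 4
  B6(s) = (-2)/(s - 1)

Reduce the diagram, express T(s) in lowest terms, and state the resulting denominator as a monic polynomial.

Answer: s^4 - 71*s^3/69 - 359*s^2/69 + 211*s/69 + 146/23

Working:
Step 1 - close the feedback loop around B1, B2 -> (-2*s^3 - 2*s^2 + 8*s + 8)/(3*s^2 - 5*s - 10)
Step 2 - parallel reduction of [B1/(1-B1*B2)], B3 -> (-12*s^3 + s^2 + 49*s + 34)/(9*s^2 - 15*s - 30)
Step 3 - add B5, B6 (parallel) -> (4*s - 6)/(s - 1)
Step 4 - multiply B4, (B5+B6) (series) -> (8*s - 12)/(3*s^2 - 4*s + 1)
Step 5 - collapse the loop (([B1/(1-B1*B2)]+B3) forward, (B4*(B5+B6)) return) -> (36*s^5 - 51*s^4 - 131*s^3 + 93*s^2 + 87*s - 34)/(69*s^4 - 71*s^3 - 359*s^2 + 211*s + 438)
That last expression is T(s), already simplified. Scaling its denominator by 1/69 (the reciprocal of the leading coefficient) yields the monic denominator.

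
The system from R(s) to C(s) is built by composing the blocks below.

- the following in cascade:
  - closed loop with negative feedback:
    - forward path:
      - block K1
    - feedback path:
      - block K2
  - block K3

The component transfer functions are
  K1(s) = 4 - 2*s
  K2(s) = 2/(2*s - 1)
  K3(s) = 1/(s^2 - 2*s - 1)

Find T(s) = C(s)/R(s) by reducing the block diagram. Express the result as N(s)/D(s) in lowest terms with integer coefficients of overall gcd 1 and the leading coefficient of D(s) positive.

Reducing step by step:

Step 1: collapse the loop (K1 forward, K2 return); result (4*s^2 - 10*s + 4)/(2*s - 7)
Step 2: cascade [K1/(1+K1*K2)], K3, giving the overall T(s)

Answer: (4*s^2 - 10*s + 4)/(2*s^3 - 11*s^2 + 12*s + 7)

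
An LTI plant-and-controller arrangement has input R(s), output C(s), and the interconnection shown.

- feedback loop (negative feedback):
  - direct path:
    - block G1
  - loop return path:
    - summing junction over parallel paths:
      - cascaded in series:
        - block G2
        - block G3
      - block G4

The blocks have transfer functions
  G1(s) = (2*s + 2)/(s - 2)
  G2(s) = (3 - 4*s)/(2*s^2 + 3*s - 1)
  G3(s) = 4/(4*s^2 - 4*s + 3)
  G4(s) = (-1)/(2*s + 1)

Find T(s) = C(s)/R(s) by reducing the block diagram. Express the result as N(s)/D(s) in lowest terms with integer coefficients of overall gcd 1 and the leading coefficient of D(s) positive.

First reduce the diagram to T(s).

(1) combine G2, G3 in series -> (12 - 16*s)/(8*s^4 + 4*s^3 - 10*s^2 + 13*s - 3)
(2) parallel reduction of (G2*G3), G4 -> (-8*s^4 - 4*s^3 - 22*s^2 - 5*s + 15)/(16*s^5 + 16*s^4 - 16*s^3 + 16*s^2 + 7*s - 3)
(3) apply the feedback formula to G1, ((G2*G3)+G4), which is the overall transfer function T(s) = C(s)/R(s) in lowest terms

Answer: (32*s^6 + 64*s^5 + 46*s^2 + 8*s - 6)/(16*s^6 - 32*s^5 - 72*s^4 - 4*s^3 - 79*s^2 + 3*s + 36)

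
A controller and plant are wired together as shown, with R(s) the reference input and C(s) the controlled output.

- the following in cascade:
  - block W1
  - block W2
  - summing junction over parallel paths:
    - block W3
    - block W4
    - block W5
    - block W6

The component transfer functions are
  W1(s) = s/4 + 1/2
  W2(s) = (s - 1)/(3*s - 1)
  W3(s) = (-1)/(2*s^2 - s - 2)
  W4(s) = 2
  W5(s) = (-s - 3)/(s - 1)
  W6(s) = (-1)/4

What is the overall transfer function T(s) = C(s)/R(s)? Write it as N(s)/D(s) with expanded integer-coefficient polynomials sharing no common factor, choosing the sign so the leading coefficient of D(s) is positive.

(1) combine W3, W4, W5, W6 in parallel gives (6*s^3 - 41*s^2 + 9*s + 42)/(8*s^3 - 12*s^2 - 4*s + 8)
(2) multiply W1, W2, (W3+W4+W5+W6) (series), which is the overall transfer function T(s) = C(s)/R(s) in lowest terms

Answer: (6*s^4 - 29*s^3 - 73*s^2 + 60*s + 84)/(96*s^3 - 80*s^2 - 80*s + 32)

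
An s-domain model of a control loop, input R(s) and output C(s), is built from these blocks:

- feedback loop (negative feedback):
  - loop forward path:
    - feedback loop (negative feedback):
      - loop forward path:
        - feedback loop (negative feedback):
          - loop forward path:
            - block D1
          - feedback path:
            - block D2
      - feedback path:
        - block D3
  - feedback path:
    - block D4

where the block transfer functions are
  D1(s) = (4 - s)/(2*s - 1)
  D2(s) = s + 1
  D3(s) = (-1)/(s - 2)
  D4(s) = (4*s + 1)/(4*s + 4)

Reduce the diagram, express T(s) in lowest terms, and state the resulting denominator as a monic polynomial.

(1) feedback reduction of D1, D2 -> (s - 4)/(s^2 - 5*s - 3)
(2) apply the feedback formula to [D1/(1+D1*D2)], D3 -> (s^2 - 6*s + 8)/(s^3 - 7*s^2 + 6*s + 10)
(3) collapse the loop ([[D1/(1+D1*D2)]/(1+[D1/(1+D1*D2)]*D3)] forward, D4 return) -> (4*s^3 - 20*s^2 + 8*s + 32)/(4*s^4 - 20*s^3 - 27*s^2 + 90*s + 48)
T(s) is the step-3 result (common factors already cancelled). Leading coefficient of the denominator: 4. Divide through by 4 for the monic polynomial.

Therefore the answer is s^4 - 5*s^3 - 27*s^2/4 + 45*s/2 + 12.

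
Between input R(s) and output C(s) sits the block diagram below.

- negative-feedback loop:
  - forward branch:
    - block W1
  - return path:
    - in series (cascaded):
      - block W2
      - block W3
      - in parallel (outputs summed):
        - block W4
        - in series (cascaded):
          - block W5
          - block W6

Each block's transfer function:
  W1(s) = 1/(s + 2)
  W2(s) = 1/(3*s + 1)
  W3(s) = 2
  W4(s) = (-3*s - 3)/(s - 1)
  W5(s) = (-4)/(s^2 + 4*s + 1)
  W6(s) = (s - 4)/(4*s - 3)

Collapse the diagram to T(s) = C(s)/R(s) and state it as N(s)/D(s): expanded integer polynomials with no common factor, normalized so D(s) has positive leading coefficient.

Answer: (12*s^5 + 31*s^4 - 54*s^3 - 6*s^2 + 14*s + 3)/(12*s^6 + 55*s^5 - 16*s^4 - 216*s^3 - 36*s^2 + 137*s - 8)

Working:
1. series reduction of W5, W6 gives (16 - 4*s)/(4*s^3 + 13*s^2 - 8*s - 3)
2. add W4, (W5*W6) (parallel) gives (-12*s^4 - 51*s^3 - 19*s^2 + 53*s - 7)/(4*s^4 + 9*s^3 - 21*s^2 + 5*s + 3)
3. reduce the series chain W2, W3, (W4+(W5*W6)) gives (-24*s^4 - 102*s^3 - 38*s^2 + 106*s - 14)/(12*s^5 + 31*s^4 - 54*s^3 - 6*s^2 + 14*s + 3)
4. close the feedback loop around W1, (W2*W3*(W4+(W5*W6))); the result is T(s) itself (integer coefficients, no common factor, positive leading denominator coefficient)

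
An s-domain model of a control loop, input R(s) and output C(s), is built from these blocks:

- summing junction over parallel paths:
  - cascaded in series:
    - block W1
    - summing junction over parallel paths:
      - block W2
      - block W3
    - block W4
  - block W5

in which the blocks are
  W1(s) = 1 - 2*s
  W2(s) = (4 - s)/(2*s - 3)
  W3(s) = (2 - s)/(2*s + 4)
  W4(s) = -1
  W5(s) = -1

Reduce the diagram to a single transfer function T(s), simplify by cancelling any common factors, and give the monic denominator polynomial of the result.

Step 1. add W2, W3 (parallel): (-4*s^2 + 11*s + 10)/(4*s^2 + 2*s - 12)
Step 2. cascade W1, (W2+W3), W4: (-8*s^3 + 26*s^2 + 9*s - 10)/(4*s^2 + 2*s - 12)
Step 3. sum the parallel branches (W1*(W2+W3)*W4), W5: (-8*s^3 + 22*s^2 + 7*s + 2)/(4*s^2 + 2*s - 12)
No further cancellation is possible in the step-3 result, so that is T(s). Its denominator becomes monic after dividing by the leading coefficient 4.

Therefore the answer is s^2 + s/2 - 3.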